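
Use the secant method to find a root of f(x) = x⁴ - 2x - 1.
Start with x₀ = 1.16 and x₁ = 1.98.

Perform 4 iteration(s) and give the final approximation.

f(x) = x⁴ - 2x - 1
x₀ = 1.16, x₁ = 1.98

Secant formula: x_{n+1} = x_n - f(x_n)(x_n - x_{n-1})/(f(x_n) - f(x_{n-1}))

Iteration 1:
  f(1.160000) = -1.509361
  f(1.980000) = 10.409536
  x_2 = 1.980000 - 10.409536×(1.980000 - 1.160000)/(10.409536 - (-1.509361))
       = 1.263841
Iteration 2:
  f(1.980000) = 10.409536
  f(1.263841) = -0.976331
  x_3 = 1.263841 - (-0.976331)×(1.263841 - 1.980000)/(-0.976331 - 10.409536)
       = 1.325252
Iteration 3:
  f(1.263841) = -0.976331
  f(1.325252) = -0.565942
  x_4 = 1.325252 - (-0.565942)×(1.325252 - 1.263841)/(-0.565942 - (-0.976331))
       = 1.409939
Iteration 4:
  f(1.325252) = -0.565942
  f(1.409939) = 0.131976
  x_5 = 1.409939 - 0.131976×(1.409939 - 1.325252)/(0.131976 - (-0.565942))
       = 1.393924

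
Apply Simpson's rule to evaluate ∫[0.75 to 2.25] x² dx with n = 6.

f(x) = x²
a = 0.75, b = 2.25, n = 6
h = (b - a)/n = 0.250000

Simpson's rule: (h/3)[f(x₀) + 4f(x₁) + 2f(x₂) + ... + f(xₙ)]

x_0 = 0.7500, f(x_0) = 0.562500, coefficient = 1
x_1 = 1.0000, f(x_1) = 1.000000, coefficient = 4
x_2 = 1.2500, f(x_2) = 1.562500, coefficient = 2
x_3 = 1.5000, f(x_3) = 2.250000, coefficient = 4
x_4 = 1.7500, f(x_4) = 3.062500, coefficient = 2
x_5 = 2.0000, f(x_5) = 4.000000, coefficient = 4
x_6 = 2.2500, f(x_6) = 5.062500, coefficient = 1

I ≈ (0.250000/3) × 43.875000 = 3.656250
Exact value: 3.656250
Error: 0.000000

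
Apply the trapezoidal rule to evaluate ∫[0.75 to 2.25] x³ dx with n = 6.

f(x) = x³
a = 0.75, b = 2.25, n = 6
h = (b - a)/n = 0.250000

Trapezoidal rule: (h/2)[f(x₀) + 2f(x₁) + 2f(x₂) + ... + f(xₙ)]

x_0 = 0.7500, f(x_0) = 0.421875, coefficient = 1
x_1 = 1.0000, f(x_1) = 1.000000, coefficient = 2
x_2 = 1.2500, f(x_2) = 1.953125, coefficient = 2
x_3 = 1.5000, f(x_3) = 3.375000, coefficient = 2
x_4 = 1.7500, f(x_4) = 5.359375, coefficient = 2
x_5 = 2.0000, f(x_5) = 8.000000, coefficient = 2
x_6 = 2.2500, f(x_6) = 11.390625, coefficient = 1

I ≈ (0.250000/2) × 51.187500 = 6.398438
Exact value: 6.328125
Error: 0.070312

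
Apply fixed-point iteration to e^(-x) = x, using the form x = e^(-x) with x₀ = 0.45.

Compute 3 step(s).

Equation: e^(-x) = x
Fixed-point form: x = e^(-x)
x₀ = 0.45

x_1 = g(0.450000) = 0.637628
x_2 = g(0.637628) = 0.528545
x_3 = g(0.528545) = 0.589462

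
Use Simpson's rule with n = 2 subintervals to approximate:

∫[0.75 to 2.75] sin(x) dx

f(x) = sin(x)
a = 0.75, b = 2.75, n = 2
h = (b - a)/n = 1.000000

Simpson's rule: (h/3)[f(x₀) + 4f(x₁) + 2f(x₂) + ... + f(xₙ)]

x_0 = 0.7500, f(x_0) = 0.681639, coefficient = 1
x_1 = 1.7500, f(x_1) = 0.983986, coefficient = 4
x_2 = 2.7500, f(x_2) = 0.381661, coefficient = 1

I ≈ (1.000000/3) × 4.999244 = 1.666415
Exact value: 1.655991
Error: 0.010423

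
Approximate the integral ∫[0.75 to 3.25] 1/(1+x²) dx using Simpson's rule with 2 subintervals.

f(x) = 1/(1+x²)
a = 0.75, b = 3.25, n = 2
h = (b - a)/n = 1.250000

Simpson's rule: (h/3)[f(x₀) + 4f(x₁) + 2f(x₂) + ... + f(xₙ)]

x_0 = 0.7500, f(x_0) = 0.640000, coefficient = 1
x_1 = 2.0000, f(x_1) = 0.200000, coefficient = 4
x_2 = 3.2500, f(x_2) = 0.086486, coefficient = 1

I ≈ (1.250000/3) × 1.526486 = 0.636036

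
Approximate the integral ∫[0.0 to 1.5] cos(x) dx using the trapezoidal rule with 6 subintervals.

f(x) = cos(x)
a = 0.0, b = 1.5, n = 6
h = (b - a)/n = 0.250000

Trapezoidal rule: (h/2)[f(x₀) + 2f(x₁) + 2f(x₂) + ... + f(xₙ)]

x_0 = 0.0000, f(x_0) = 1.000000, coefficient = 1
x_1 = 0.2500, f(x_1) = 0.968912, coefficient = 2
x_2 = 0.5000, f(x_2) = 0.877583, coefficient = 2
x_3 = 0.7500, f(x_3) = 0.731689, coefficient = 2
x_4 = 1.0000, f(x_4) = 0.540302, coefficient = 2
x_5 = 1.2500, f(x_5) = 0.315322, coefficient = 2
x_6 = 1.5000, f(x_6) = 0.070737, coefficient = 1

I ≈ (0.250000/2) × 7.938354 = 0.992294
Exact value: 0.997495
Error: 0.005201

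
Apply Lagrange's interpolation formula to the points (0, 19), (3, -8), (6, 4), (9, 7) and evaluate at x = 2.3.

Lagrange interpolation formula:
P(x) = Σ yᵢ × Lᵢ(x)
where Lᵢ(x) = Π_{j≠i} (x - xⱼ)/(xᵢ - xⱼ)

L_0(2.3) = (2.3 - 3)/(0 - 3) × (2.3 - 6)/(0 - 6) × (2.3 - 9)/(0 - 9) = 0.107117
L_1(2.3) = (2.3 - 0)/(3 - 0) × (2.3 - 6)/(3 - 6) × (2.3 - 9)/(3 - 9) = 1.055870
L_2(2.3) = (2.3 - 0)/(6 - 0) × (2.3 - 3)/(6 - 3) × (2.3 - 9)/(6 - 9) = -0.199759
L_3(2.3) = (2.3 - 0)/(9 - 0) × (2.3 - 3)/(9 - 3) × (2.3 - 6)/(9 - 6) = 0.036772

P(2.3) = 19×L_0(2.3) + (-8)×L_1(2.3) + 4×L_2(2.3) + 7×L_3(2.3)
P(2.3) = -6.953370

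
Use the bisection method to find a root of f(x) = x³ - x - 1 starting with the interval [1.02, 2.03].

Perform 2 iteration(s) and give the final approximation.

f(x) = x³ - x - 1
Initial interval: [1.02, 2.03]

Iteration 1:
  c_1 = (1.020000 + 2.030000)/2 = 1.525000
  f(c_1) = f(1.525000) = 1.021578
  f(a) × f(c) < 0, new interval: [1.020000, 1.525000]
Iteration 2:
  c_2 = (1.020000 + 1.525000)/2 = 1.272500
  f(c_2) = f(1.272500) = -0.211996
  f(a) × f(c) ≥ 0, new interval: [1.272500, 1.525000]

After 2 iteration(s), the approximation is c_2 = 1.272500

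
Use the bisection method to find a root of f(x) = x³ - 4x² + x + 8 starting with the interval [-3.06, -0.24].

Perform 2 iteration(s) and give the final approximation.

f(x) = x³ - 4x² + x + 8
Initial interval: [-3.06, -0.24]

Iteration 1:
  c_1 = (-3.060000 + (-0.240000))/2 = -1.650000
  f(c_1) = f(-1.650000) = -9.032125
  f(a) × f(c) ≥ 0, new interval: [-1.650000, -0.240000]
Iteration 2:
  c_2 = (-1.650000 + (-0.240000))/2 = -0.945000
  f(c_2) = f(-0.945000) = 2.638991
  f(a) × f(c) < 0, new interval: [-1.650000, -0.945000]

After 2 iteration(s), the approximation is c_2 = -0.945000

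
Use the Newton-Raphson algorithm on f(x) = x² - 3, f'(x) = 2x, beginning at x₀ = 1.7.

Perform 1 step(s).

f(x) = x² - 3
f'(x) = 2x
x₀ = 1.7

Newton-Raphson formula: x_{n+1} = x_n - f(x_n)/f'(x_n)

Iteration 1:
  f(1.700000) = -0.110000
  f'(1.700000) = 3.400000
  x_1 = 1.700000 - (-0.110000)/3.400000 = 1.732353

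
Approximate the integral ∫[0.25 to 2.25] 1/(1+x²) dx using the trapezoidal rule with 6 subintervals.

f(x) = 1/(1+x²)
a = 0.25, b = 2.25, n = 6
h = (b - a)/n = 0.333333

Trapezoidal rule: (h/2)[f(x₀) + 2f(x₁) + 2f(x₂) + ... + f(xₙ)]

x_0 = 0.2500, f(x_0) = 0.941176, coefficient = 1
x_1 = 0.5833, f(x_1) = 0.746114, coefficient = 2
x_2 = 0.9167, f(x_2) = 0.543396, coefficient = 2
x_3 = 1.2500, f(x_3) = 0.390244, coefficient = 2
x_4 = 1.5833, f(x_4) = 0.285149, coefficient = 2
x_5 = 1.9167, f(x_5) = 0.213967, coefficient = 2
x_6 = 2.2500, f(x_6) = 0.164948, coefficient = 1

I ≈ (0.333333/2) × 5.463865 = 0.910644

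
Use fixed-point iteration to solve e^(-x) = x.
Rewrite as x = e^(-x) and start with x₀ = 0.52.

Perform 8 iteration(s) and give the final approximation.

Equation: e^(-x) = x
Fixed-point form: x = e^(-x)
x₀ = 0.52

x_1 = g(0.520000) = 0.594521
x_2 = g(0.594521) = 0.551827
x_3 = g(0.551827) = 0.575897
x_4 = g(0.575897) = 0.562201
x_5 = g(0.562201) = 0.569953
x_6 = g(0.569953) = 0.565552
x_7 = g(0.565552) = 0.568047
x_8 = g(0.568047) = 0.566631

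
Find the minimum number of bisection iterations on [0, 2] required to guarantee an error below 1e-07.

We need (b-a)/2^n ≤ 1e-07
(2 - 0)/2^n ≤ 1e-07
2/2^n ≤ 1e-07
2^n ≥ 20000000
n ≥ log₂(20000000) = 24.25
n ≥ 25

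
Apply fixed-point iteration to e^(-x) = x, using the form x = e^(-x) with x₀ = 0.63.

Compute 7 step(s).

Equation: e^(-x) = x
Fixed-point form: x = e^(-x)
x₀ = 0.63

x_1 = g(0.630000) = 0.532592
x_2 = g(0.532592) = 0.587081
x_3 = g(0.587081) = 0.555948
x_4 = g(0.555948) = 0.573529
x_5 = g(0.573529) = 0.563533
x_6 = g(0.563533) = 0.569194
x_7 = g(0.569194) = 0.565981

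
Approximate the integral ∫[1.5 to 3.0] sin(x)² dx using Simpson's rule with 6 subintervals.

f(x) = sin(x)²
a = 1.5, b = 3.0, n = 6
h = (b - a)/n = 0.250000

Simpson's rule: (h/3)[f(x₀) + 4f(x₁) + 2f(x₂) + ... + f(xₙ)]

x_0 = 1.5000, f(x_0) = 0.994996, coefficient = 1
x_1 = 1.7500, f(x_1) = 0.968228, coefficient = 4
x_2 = 2.0000, f(x_2) = 0.826822, coefficient = 2
x_3 = 2.2500, f(x_3) = 0.605398, coefficient = 4
x_4 = 2.5000, f(x_4) = 0.358169, coefficient = 2
x_5 = 2.7500, f(x_5) = 0.145665, coefficient = 4
x_6 = 3.0000, f(x_6) = 0.019915, coefficient = 1

I ≈ (0.250000/3) × 10.262058 = 0.855171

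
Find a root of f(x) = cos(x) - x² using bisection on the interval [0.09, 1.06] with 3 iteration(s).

f(x) = cos(x) - x²
Initial interval: [0.09, 1.06]

Iteration 1:
  c_1 = (0.090000 + 1.060000)/2 = 0.575000
  f(c_1) = f(0.575000) = 0.508567
  f(a) × f(c) ≥ 0, new interval: [0.575000, 1.060000]
Iteration 2:
  c_2 = (0.575000 + 1.060000)/2 = 0.817500
  f(c_2) = f(0.817500) = 0.015741
  f(a) × f(c) ≥ 0, new interval: [0.817500, 1.060000]
Iteration 3:
  c_3 = (0.817500 + 1.060000)/2 = 0.938750
  f(c_3) = f(0.938750) = -0.290455
  f(a) × f(c) < 0, new interval: [0.817500, 0.938750]

After 3 iteration(s), the approximation is c_3 = 0.938750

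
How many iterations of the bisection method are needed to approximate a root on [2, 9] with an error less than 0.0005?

We need (b-a)/2^n ≤ 0.0005
(9 - 2)/2^n ≤ 0.0005
7/2^n ≤ 0.0005
2^n ≥ 14000
n ≥ log₂(14000) = 13.77
n ≥ 14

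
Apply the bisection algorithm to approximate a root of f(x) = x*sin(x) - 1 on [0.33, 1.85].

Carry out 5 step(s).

f(x) = x*sin(x) - 1
Initial interval: [0.33, 1.85]

Iteration 1:
  c_1 = (0.330000 + 1.850000)/2 = 1.090000
  f(c_1) = f(1.090000) = -0.033577
  f(a) × f(c) ≥ 0, new interval: [1.090000, 1.850000]
Iteration 2:
  c_2 = (1.090000 + 1.850000)/2 = 1.470000
  f(c_2) = f(1.470000) = 0.462539
  f(a) × f(c) < 0, new interval: [1.090000, 1.470000]
Iteration 3:
  c_3 = (1.090000 + 1.470000)/2 = 1.280000
  f(c_3) = f(1.280000) = 0.226260
  f(a) × f(c) < 0, new interval: [1.090000, 1.280000]
Iteration 4:
  c_4 = (1.090000 + 1.280000)/2 = 1.185000
  f(c_4) = f(1.185000) = 0.097901
  f(a) × f(c) < 0, new interval: [1.090000, 1.185000]
Iteration 5:
  c_5 = (1.090000 + 1.185000)/2 = 1.137500
  f(c_5) = f(1.137500) = 0.032380
  f(a) × f(c) < 0, new interval: [1.090000, 1.137500]

After 5 iteration(s), the approximation is c_5 = 1.137500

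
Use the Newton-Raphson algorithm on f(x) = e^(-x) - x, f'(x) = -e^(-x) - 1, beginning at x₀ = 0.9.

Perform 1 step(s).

f(x) = e^(-x) - x
f'(x) = -e^(-x) - 1
x₀ = 0.9

Newton-Raphson formula: x_{n+1} = x_n - f(x_n)/f'(x_n)

Iteration 1:
  f(0.900000) = -0.493430
  f'(0.900000) = -1.406570
  x_1 = 0.900000 - (-0.493430)/(-1.406570) = 0.549196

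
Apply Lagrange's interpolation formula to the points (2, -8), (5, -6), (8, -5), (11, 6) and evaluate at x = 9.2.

Lagrange interpolation formula:
P(x) = Σ yᵢ × Lᵢ(x)
where Lᵢ(x) = Π_{j≠i} (x - xⱼ)/(xᵢ - xⱼ)

L_0(9.2) = (9.2 - 5)/(2 - 5) × (9.2 - 8)/(2 - 8) × (9.2 - 11)/(2 - 11) = 0.056000
L_1(9.2) = (9.2 - 2)/(5 - 2) × (9.2 - 8)/(5 - 8) × (9.2 - 11)/(5 - 11) = -0.288000
L_2(9.2) = (9.2 - 2)/(8 - 2) × (9.2 - 5)/(8 - 5) × (9.2 - 11)/(8 - 11) = 1.008000
L_3(9.2) = (9.2 - 2)/(11 - 2) × (9.2 - 5)/(11 - 5) × (9.2 - 8)/(11 - 8) = 0.224000

P(9.2) = (-8)×L_0(9.2) + (-6)×L_1(9.2) + (-5)×L_2(9.2) + 6×L_3(9.2)
P(9.2) = -2.416000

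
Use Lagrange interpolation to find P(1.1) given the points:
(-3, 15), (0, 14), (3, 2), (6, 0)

Lagrange interpolation formula:
P(x) = Σ yᵢ × Lᵢ(x)
where Lᵢ(x) = Π_{j≠i} (x - xⱼ)/(xᵢ - xⱼ)

L_0(1.1) = (1.1 - 0)/(-3 - 0) × (1.1 - 3)/(-3 - 3) × (1.1 - 6)/(-3 - 6) = -0.063216
L_1(1.1) = (1.1 - (-3))/(0 - (-3)) × (1.1 - 3)/(0 - 3) × (1.1 - 6)/(0 - 6) = 0.706870
L_2(1.1) = (1.1 - (-3))/(3 - (-3)) × (1.1 - 0)/(3 - 0) × (1.1 - 6)/(3 - 6) = 0.409241
L_3(1.1) = (1.1 - (-3))/(6 - (-3)) × (1.1 - 0)/(6 - 0) × (1.1 - 3)/(6 - 3) = -0.052895

P(1.1) = 15×L_0(1.1) + 14×L_1(1.1) + 2×L_2(1.1) + 0×L_3(1.1)
P(1.1) = 9.766426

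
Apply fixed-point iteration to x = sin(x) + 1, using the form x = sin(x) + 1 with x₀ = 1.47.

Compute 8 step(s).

Equation: x = sin(x) + 1
Fixed-point form: x = sin(x) + 1
x₀ = 1.47

x_1 = g(1.470000) = 1.994924
x_2 = g(1.994924) = 1.911398
x_3 = g(1.911398) = 1.942554
x_4 = g(1.942554) = 1.931690
x_5 = g(1.931690) = 1.935582
x_6 = g(1.935582) = 1.934200
x_7 = g(1.934200) = 1.934692
x_8 = g(1.934692) = 1.934517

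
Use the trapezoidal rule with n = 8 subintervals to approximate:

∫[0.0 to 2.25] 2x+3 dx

f(x) = 2x+3
a = 0.0, b = 2.25, n = 8
h = (b - a)/n = 0.281250

Trapezoidal rule: (h/2)[f(x₀) + 2f(x₁) + 2f(x₂) + ... + f(xₙ)]

x_0 = 0.0000, f(x_0) = 3.000000, coefficient = 1
x_1 = 0.2812, f(x_1) = 3.562500, coefficient = 2
x_2 = 0.5625, f(x_2) = 4.125000, coefficient = 2
x_3 = 0.8438, f(x_3) = 4.687500, coefficient = 2
x_4 = 1.1250, f(x_4) = 5.250000, coefficient = 2
x_5 = 1.4062, f(x_5) = 5.812500, coefficient = 2
x_6 = 1.6875, f(x_6) = 6.375000, coefficient = 2
x_7 = 1.9688, f(x_7) = 6.937500, coefficient = 2
x_8 = 2.2500, f(x_8) = 7.500000, coefficient = 1

I ≈ (0.281250/2) × 84.000000 = 11.812500
Exact value: 11.812500
Error: 0.000000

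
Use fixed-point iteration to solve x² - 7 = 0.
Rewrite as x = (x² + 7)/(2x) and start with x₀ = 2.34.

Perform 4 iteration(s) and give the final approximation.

Equation: x² - 7 = 0
Fixed-point form: x = (x² + 7)/(2x)
x₀ = 2.34

x_1 = g(2.340000) = 2.665726
x_2 = g(2.665726) = 2.645826
x_3 = g(2.645826) = 2.645751
x_4 = g(2.645751) = 2.645751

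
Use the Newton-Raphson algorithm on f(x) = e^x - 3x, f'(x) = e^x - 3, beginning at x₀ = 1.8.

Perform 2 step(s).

f(x) = e^x - 3x
f'(x) = e^x - 3
x₀ = 1.8

Newton-Raphson formula: x_{n+1} = x_n - f(x_n)/f'(x_n)

Iteration 1:
  f(1.800000) = 0.649647
  f'(1.800000) = 3.049647
  x_1 = 1.800000 - 0.649647/3.049647 = 1.586976
Iteration 2:
  f(1.586976) = 0.128015
  f'(1.586976) = 1.888943
  x_2 = 1.586976 - 0.128015/1.888943 = 1.519206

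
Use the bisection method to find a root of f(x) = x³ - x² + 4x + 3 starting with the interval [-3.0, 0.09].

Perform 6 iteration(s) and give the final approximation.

f(x) = x³ - x² + 4x + 3
Initial interval: [-3.0, 0.09]

Iteration 1:
  c_1 = (-3.000000 + 0.090000)/2 = -1.455000
  f(c_1) = f(-1.455000) = -8.017296
  f(a) × f(c) ≥ 0, new interval: [-1.455000, 0.090000]
Iteration 2:
  c_2 = (-1.455000 + 0.090000)/2 = -0.682500
  f(c_2) = f(-0.682500) = -0.513719
  f(a) × f(c) ≥ 0, new interval: [-0.682500, 0.090000]
Iteration 3:
  c_3 = (-0.682500 + 0.090000)/2 = -0.296250
  f(c_3) = f(-0.296250) = 1.701236
  f(a) × f(c) < 0, new interval: [-0.682500, -0.296250]
Iteration 4:
  c_4 = (-0.682500 + (-0.296250))/2 = -0.489375
  f(c_4) = f(-0.489375) = 0.685813
  f(a) × f(c) < 0, new interval: [-0.682500, -0.489375]
Iteration 5:
  c_5 = (-0.682500 + (-0.489375))/2 = -0.585938
  f(c_5) = f(-0.585938) = 0.111762
  f(a) × f(c) < 0, new interval: [-0.682500, -0.585938]
Iteration 6:
  c_6 = (-0.682500 + (-0.585938))/2 = -0.634219
  f(c_6) = f(-0.634219) = -0.194212
  f(a) × f(c) ≥ 0, new interval: [-0.634219, -0.585938]

After 6 iteration(s), the approximation is c_6 = -0.634219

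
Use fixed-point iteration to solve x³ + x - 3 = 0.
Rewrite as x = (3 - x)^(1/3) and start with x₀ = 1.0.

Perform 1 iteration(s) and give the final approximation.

Equation: x³ + x - 3 = 0
Fixed-point form: x = (3 - x)^(1/3)
x₀ = 1.0

x_1 = g(1.000000) = 1.259921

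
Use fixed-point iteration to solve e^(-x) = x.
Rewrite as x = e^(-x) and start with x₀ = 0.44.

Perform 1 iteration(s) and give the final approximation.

Equation: e^(-x) = x
Fixed-point form: x = e^(-x)
x₀ = 0.44

x_1 = g(0.440000) = 0.644036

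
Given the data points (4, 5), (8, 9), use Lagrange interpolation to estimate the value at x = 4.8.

Lagrange interpolation formula:
P(x) = Σ yᵢ × Lᵢ(x)
where Lᵢ(x) = Π_{j≠i} (x - xⱼ)/(xᵢ - xⱼ)

L_0(4.8) = (4.8 - 8)/(4 - 8) = 0.800000
L_1(4.8) = (4.8 - 4)/(8 - 4) = 0.200000

P(4.8) = 5×L_0(4.8) + 9×L_1(4.8)
P(4.8) = 5.800000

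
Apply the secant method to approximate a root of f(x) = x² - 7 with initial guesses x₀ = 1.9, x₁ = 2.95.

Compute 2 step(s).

f(x) = x² - 7
x₀ = 1.9, x₁ = 2.95

Secant formula: x_{n+1} = x_n - f(x_n)(x_n - x_{n-1})/(f(x_n) - f(x_{n-1}))

Iteration 1:
  f(1.900000) = -3.390000
  f(2.950000) = 1.702500
  x_2 = 2.950000 - 1.702500×(2.950000 - 1.900000)/(1.702500 - (-3.390000))
       = 2.598969
Iteration 2:
  f(2.950000) = 1.702500
  f(2.598969) = -0.245360
  x_3 = 2.598969 - (-0.245360)×(2.598969 - 2.950000)/(-0.245360 - 1.702500)
       = 2.643186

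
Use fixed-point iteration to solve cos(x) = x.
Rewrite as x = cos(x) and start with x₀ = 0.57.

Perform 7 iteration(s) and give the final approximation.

Equation: cos(x) = x
Fixed-point form: x = cos(x)
x₀ = 0.57

x_1 = g(0.570000) = 0.841901
x_2 = g(0.841901) = 0.666046
x_3 = g(0.666046) = 0.786271
x_4 = g(0.786271) = 0.706489
x_5 = g(0.706489) = 0.760646
x_6 = g(0.760646) = 0.724391
x_7 = g(0.724391) = 0.748903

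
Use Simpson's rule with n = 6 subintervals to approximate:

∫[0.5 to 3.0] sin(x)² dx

f(x) = sin(x)²
a = 0.5, b = 3.0, n = 6
h = (b - a)/n = 0.416667

Simpson's rule: (h/3)[f(x₀) + 4f(x₁) + 2f(x₂) + ... + f(xₙ)]

x_0 = 0.5000, f(x_0) = 0.229849, coefficient = 1
x_1 = 0.9167, f(x_1) = 0.629766, coefficient = 4
x_2 = 1.3333, f(x_2) = 0.944663, coefficient = 2
x_3 = 1.7500, f(x_3) = 0.968228, coefficient = 4
x_4 = 2.1667, f(x_4) = 0.685022, coefficient = 2
x_5 = 2.5833, f(x_5) = 0.280593, coefficient = 4
x_6 = 3.0000, f(x_6) = 0.019915, coefficient = 1

I ≈ (0.416667/3) × 11.023483 = 1.531039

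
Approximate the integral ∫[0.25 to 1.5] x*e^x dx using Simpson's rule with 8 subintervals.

f(x) = x*e^x
a = 0.25, b = 1.5, n = 8
h = (b - a)/n = 0.156250

Simpson's rule: (h/3)[f(x₀) + 4f(x₁) + 2f(x₂) + ... + f(xₙ)]

x_0 = 0.2500, f(x_0) = 0.321006, coefficient = 1
x_1 = 0.4062, f(x_1) = 0.609853, coefficient = 4
x_2 = 0.5625, f(x_2) = 0.987218, coefficient = 2
x_3 = 0.7188, f(x_3) = 1.474779, coefficient = 4
x_4 = 0.8750, f(x_4) = 2.099016, coefficient = 2
x_5 = 1.0312, f(x_5) = 2.892212, coefficient = 4
x_6 = 1.1875, f(x_6) = 3.893663, coefficient = 2
x_7 = 1.3438, f(x_7) = 5.151120, coefficient = 4
x_8 = 1.5000, f(x_8) = 6.722534, coefficient = 1

I ≈ (0.156250/3) × 61.515194 = 3.203916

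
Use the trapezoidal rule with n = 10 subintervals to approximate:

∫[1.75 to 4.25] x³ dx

f(x) = x³
a = 1.75, b = 4.25, n = 10
h = (b - a)/n = 0.250000

Trapezoidal rule: (h/2)[f(x₀) + 2f(x₁) + 2f(x₂) + ... + f(xₙ)]

x_0 = 1.7500, f(x_0) = 5.359375, coefficient = 1
x_1 = 2.0000, f(x_1) = 8.000000, coefficient = 2
x_2 = 2.2500, f(x_2) = 11.390625, coefficient = 2
x_3 = 2.5000, f(x_3) = 15.625000, coefficient = 2
x_4 = 2.7500, f(x_4) = 20.796875, coefficient = 2
x_5 = 3.0000, f(x_5) = 27.000000, coefficient = 2
x_6 = 3.2500, f(x_6) = 34.328125, coefficient = 2
x_7 = 3.5000, f(x_7) = 42.875000, coefficient = 2
x_8 = 3.7500, f(x_8) = 52.734375, coefficient = 2
x_9 = 4.0000, f(x_9) = 64.000000, coefficient = 2
x_10 = 4.2500, f(x_10) = 76.765625, coefficient = 1

I ≈ (0.250000/2) × 635.625000 = 79.453125
Exact value: 79.218750
Error: 0.234375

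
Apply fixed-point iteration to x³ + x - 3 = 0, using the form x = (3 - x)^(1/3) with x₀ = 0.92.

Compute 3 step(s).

Equation: x³ + x - 3 = 0
Fixed-point form: x = (3 - x)^(1/3)
x₀ = 0.92

x_1 = g(0.920000) = 1.276501
x_2 = g(1.276501) = 1.198957
x_3 = g(1.198957) = 1.216675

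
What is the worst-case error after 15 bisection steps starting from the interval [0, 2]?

Bisection error bound: |error| ≤ (b-a)/2^n
|error| ≤ (2 - 0)/2^15 = 2/2^15
|error| ≤ 0.0000610352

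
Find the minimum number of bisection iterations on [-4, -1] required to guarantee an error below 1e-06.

We need (b-a)/2^n ≤ 1e-06
(-1 - (-4))/2^n ≤ 1e-06
3/2^n ≤ 1e-06
2^n ≥ 3000000
n ≥ log₂(3000000) = 21.52
n ≥ 22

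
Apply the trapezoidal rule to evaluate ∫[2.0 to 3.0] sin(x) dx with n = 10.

f(x) = sin(x)
a = 2.0, b = 3.0, n = 10
h = (b - a)/n = 0.100000

Trapezoidal rule: (h/2)[f(x₀) + 2f(x₁) + 2f(x₂) + ... + f(xₙ)]

x_0 = 2.0000, f(x_0) = 0.909297, coefficient = 1
x_1 = 2.1000, f(x_1) = 0.863209, coefficient = 2
x_2 = 2.2000, f(x_2) = 0.808496, coefficient = 2
x_3 = 2.3000, f(x_3) = 0.745705, coefficient = 2
x_4 = 2.4000, f(x_4) = 0.675463, coefficient = 2
x_5 = 2.5000, f(x_5) = 0.598472, coefficient = 2
x_6 = 2.6000, f(x_6) = 0.515501, coefficient = 2
x_7 = 2.7000, f(x_7) = 0.427380, coefficient = 2
x_8 = 2.8000, f(x_8) = 0.334988, coefficient = 2
x_9 = 2.9000, f(x_9) = 0.239249, coefficient = 2
x_10 = 3.0000, f(x_10) = 0.141120, coefficient = 1

I ≈ (0.100000/2) × 11.467348 = 0.573367
Exact value: 0.573846
Error: 0.000478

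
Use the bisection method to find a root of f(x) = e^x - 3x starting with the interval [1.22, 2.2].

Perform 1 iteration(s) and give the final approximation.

f(x) = e^x - 3x
Initial interval: [1.22, 2.2]

Iteration 1:
  c_1 = (1.220000 + 2.200000)/2 = 1.710000
  f(c_1) = f(1.710000) = 0.398961
  f(a) × f(c) < 0, new interval: [1.220000, 1.710000]

After 1 iteration(s), the approximation is c_1 = 1.710000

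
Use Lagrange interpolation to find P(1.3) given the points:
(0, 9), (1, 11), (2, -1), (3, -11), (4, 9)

Lagrange interpolation formula:
P(x) = Σ yᵢ × Lᵢ(x)
where Lᵢ(x) = Π_{j≠i} (x - xⱼ)/(xᵢ - xⱼ)

L_0(1.3) = (1.3 - 1)/(0 - 1) × (1.3 - 2)/(0 - 2) × (1.3 - 3)/(0 - 3) × (1.3 - 4)/(0 - 4) = -0.040163
L_1(1.3) = (1.3 - 0)/(1 - 0) × (1.3 - 2)/(1 - 2) × (1.3 - 3)/(1 - 3) × (1.3 - 4)/(1 - 4) = 0.696150
L_2(1.3) = (1.3 - 0)/(2 - 0) × (1.3 - 1)/(2 - 1) × (1.3 - 3)/(2 - 3) × (1.3 - 4)/(2 - 4) = 0.447525
L_3(1.3) = (1.3 - 0)/(3 - 0) × (1.3 - 1)/(3 - 1) × (1.3 - 2)/(3 - 2) × (1.3 - 4)/(3 - 4) = -0.122850
L_4(1.3) = (1.3 - 0)/(4 - 0) × (1.3 - 1)/(4 - 1) × (1.3 - 2)/(4 - 2) × (1.3 - 3)/(4 - 3) = 0.019338

P(1.3) = 9×L_0(1.3) + 11×L_1(1.3) + (-1)×L_2(1.3) + (-11)×L_3(1.3) + 9×L_4(1.3)
P(1.3) = 8.374050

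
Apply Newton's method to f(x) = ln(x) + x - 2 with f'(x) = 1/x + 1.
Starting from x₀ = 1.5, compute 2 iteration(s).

f(x) = ln(x) + x - 2
f'(x) = 1/x + 1
x₀ = 1.5

Newton-Raphson formula: x_{n+1} = x_n - f(x_n)/f'(x_n)

Iteration 1:
  f(1.500000) = -0.094535
  f'(1.500000) = 1.666667
  x_1 = 1.500000 - (-0.094535)/1.666667 = 1.556721
Iteration 2:
  f(1.556721) = -0.000697
  f'(1.556721) = 1.642376
  x_2 = 1.556721 - (-0.000697)/1.642376 = 1.557146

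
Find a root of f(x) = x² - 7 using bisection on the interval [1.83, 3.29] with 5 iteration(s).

f(x) = x² - 7
Initial interval: [1.83, 3.29]

Iteration 1:
  c_1 = (1.830000 + 3.290000)/2 = 2.560000
  f(c_1) = f(2.560000) = -0.446400
  f(a) × f(c) ≥ 0, new interval: [2.560000, 3.290000]
Iteration 2:
  c_2 = (2.560000 + 3.290000)/2 = 2.925000
  f(c_2) = f(2.925000) = 1.555625
  f(a) × f(c) < 0, new interval: [2.560000, 2.925000]
Iteration 3:
  c_3 = (2.560000 + 2.925000)/2 = 2.742500
  f(c_3) = f(2.742500) = 0.521306
  f(a) × f(c) < 0, new interval: [2.560000, 2.742500]
Iteration 4:
  c_4 = (2.560000 + 2.742500)/2 = 2.651250
  f(c_4) = f(2.651250) = 0.029127
  f(a) × f(c) < 0, new interval: [2.560000, 2.651250]
Iteration 5:
  c_5 = (2.560000 + 2.651250)/2 = 2.605625
  f(c_5) = f(2.605625) = -0.210718
  f(a) × f(c) ≥ 0, new interval: [2.605625, 2.651250]

After 5 iteration(s), the approximation is c_5 = 2.605625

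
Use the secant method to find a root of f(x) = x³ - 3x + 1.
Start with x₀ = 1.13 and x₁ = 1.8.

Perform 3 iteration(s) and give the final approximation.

f(x) = x³ - 3x + 1
x₀ = 1.13, x₁ = 1.8

Secant formula: x_{n+1} = x_n - f(x_n)(x_n - x_{n-1})/(f(x_n) - f(x_{n-1}))

Iteration 1:
  f(1.130000) = -0.947103
  f(1.800000) = 1.432000
  x_2 = 1.800000 - 1.432000×(1.800000 - 1.130000)/(1.432000 - (-0.947103))
       = 1.396722
Iteration 2:
  f(1.800000) = 1.432000
  f(1.396722) = -0.465396
  x_3 = 1.396722 - (-0.465396)×(1.396722 - 1.800000)/(-0.465396 - 1.432000)
       = 1.495639
Iteration 3:
  f(1.396722) = -0.465396
  f(1.495639) = -0.141270
  x_4 = 1.495639 - (-0.141270)×(1.495639 - 1.396722)/(-0.141270 - (-0.465396))
       = 1.538751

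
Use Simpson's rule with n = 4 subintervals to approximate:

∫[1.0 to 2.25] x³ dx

f(x) = x³
a = 1.0, b = 2.25, n = 4
h = (b - a)/n = 0.312500

Simpson's rule: (h/3)[f(x₀) + 4f(x₁) + 2f(x₂) + ... + f(xₙ)]

x_0 = 1.0000, f(x_0) = 1.000000, coefficient = 1
x_1 = 1.3125, f(x_1) = 2.260986, coefficient = 4
x_2 = 1.6250, f(x_2) = 4.291016, coefficient = 2
x_3 = 1.9375, f(x_3) = 7.273193, coefficient = 4
x_4 = 2.2500, f(x_4) = 11.390625, coefficient = 1

I ≈ (0.312500/3) × 59.109375 = 6.157227
Exact value: 6.157227
Error: 0.000000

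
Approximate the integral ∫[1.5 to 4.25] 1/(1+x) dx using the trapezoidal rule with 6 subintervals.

f(x) = 1/(1+x)
a = 1.5, b = 4.25, n = 6
h = (b - a)/n = 0.458333

Trapezoidal rule: (h/2)[f(x₀) + 2f(x₁) + 2f(x₂) + ... + f(xₙ)]

x_0 = 1.5000, f(x_0) = 0.400000, coefficient = 1
x_1 = 1.9583, f(x_1) = 0.338028, coefficient = 2
x_2 = 2.4167, f(x_2) = 0.292683, coefficient = 2
x_3 = 2.8750, f(x_3) = 0.258065, coefficient = 2
x_4 = 3.3333, f(x_4) = 0.230769, coefficient = 2
x_5 = 3.7917, f(x_5) = 0.208696, coefficient = 2
x_6 = 4.2500, f(x_6) = 0.190476, coefficient = 1

I ≈ (0.458333/2) × 3.246957 = 0.744094
Exact value: 0.741937
Error: 0.002157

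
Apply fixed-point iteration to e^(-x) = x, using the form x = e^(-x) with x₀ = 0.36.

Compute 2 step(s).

Equation: e^(-x) = x
Fixed-point form: x = e^(-x)
x₀ = 0.36

x_1 = g(0.360000) = 0.697676
x_2 = g(0.697676) = 0.497741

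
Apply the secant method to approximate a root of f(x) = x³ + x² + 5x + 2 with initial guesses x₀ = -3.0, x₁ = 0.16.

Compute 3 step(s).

f(x) = x³ + x² + 5x + 2
x₀ = -3.0, x₁ = 0.16

Secant formula: x_{n+1} = x_n - f(x_n)(x_n - x_{n-1})/(f(x_n) - f(x_{n-1}))

Iteration 1:
  f(-3.000000) = -31.000000
  f(0.160000) = 2.829696
  x_2 = 0.160000 - 2.829696×(0.160000 - (-3.000000))/(2.829696 - (-31.000000))
       = -0.104319
Iteration 2:
  f(0.160000) = 2.829696
  f(-0.104319) = 1.488151
  x_3 = -0.104319 - 1.488151×(-0.104319 - 0.160000)/(1.488151 - 2.829696)
       = -0.397524
Iteration 3:
  f(-0.104319) = 1.488151
  f(-0.397524) = 0.107588
  x_4 = -0.397524 - 0.107588×(-0.397524 - (-0.104319))/(0.107588 - 1.488151)
       = -0.420373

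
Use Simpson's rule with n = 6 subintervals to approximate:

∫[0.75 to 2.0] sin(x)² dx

f(x) = sin(x)²
a = 0.75, b = 2.0, n = 6
h = (b - a)/n = 0.208333

Simpson's rule: (h/3)[f(x₀) + 4f(x₁) + 2f(x₂) + ... + f(xₙ)]

x_0 = 0.7500, f(x_0) = 0.464631, coefficient = 1
x_1 = 0.9583, f(x_1) = 0.669508, coefficient = 4
x_2 = 1.1667, f(x_2) = 0.845379, coefficient = 2
x_3 = 1.3750, f(x_3) = 0.962151, coefficient = 4
x_4 = 1.5833, f(x_4) = 0.999843, coefficient = 2
x_5 = 1.7917, f(x_5) = 0.952004, coefficient = 4
x_6 = 2.0000, f(x_6) = 0.826822, coefficient = 1

I ≈ (0.208333/3) × 15.316551 = 1.063649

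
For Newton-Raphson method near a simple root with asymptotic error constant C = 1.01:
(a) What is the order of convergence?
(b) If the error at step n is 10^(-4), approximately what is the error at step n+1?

(a) Newton-Raphson has quadratic (order 2) convergence near simple roots.
    This means |e_{n+1}| ≈ C|e_n|².

(b) With |e_n| = 10^(-4) and C = 1.01:
    |e_{n+1}| ≈ 1.01 × (10^(-4))² = 1.01 × 10^(-8)

(a) 2 (quadratic); (b) |e_{n+1}| ≈ 1.010e-08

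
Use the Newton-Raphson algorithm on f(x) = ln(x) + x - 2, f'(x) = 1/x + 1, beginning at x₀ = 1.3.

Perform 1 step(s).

f(x) = ln(x) + x - 2
f'(x) = 1/x + 1
x₀ = 1.3

Newton-Raphson formula: x_{n+1} = x_n - f(x_n)/f'(x_n)

Iteration 1:
  f(1.300000) = -0.437636
  f'(1.300000) = 1.769231
  x_1 = 1.300000 - (-0.437636)/1.769231 = 1.547359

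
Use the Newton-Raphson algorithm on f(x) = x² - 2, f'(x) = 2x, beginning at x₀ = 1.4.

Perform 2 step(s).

f(x) = x² - 2
f'(x) = 2x
x₀ = 1.4

Newton-Raphson formula: x_{n+1} = x_n - f(x_n)/f'(x_n)

Iteration 1:
  f(1.400000) = -0.040000
  f'(1.400000) = 2.800000
  x_1 = 1.400000 - (-0.040000)/2.800000 = 1.414286
Iteration 2:
  f(1.414286) = 0.000204
  f'(1.414286) = 2.828571
  x_2 = 1.414286 - 0.000204/2.828571 = 1.414214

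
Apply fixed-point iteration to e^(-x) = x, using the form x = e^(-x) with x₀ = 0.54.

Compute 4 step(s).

Equation: e^(-x) = x
Fixed-point form: x = e^(-x)
x₀ = 0.54

x_1 = g(0.540000) = 0.582748
x_2 = g(0.582748) = 0.558362
x_3 = g(0.558362) = 0.572146
x_4 = g(0.572146) = 0.564313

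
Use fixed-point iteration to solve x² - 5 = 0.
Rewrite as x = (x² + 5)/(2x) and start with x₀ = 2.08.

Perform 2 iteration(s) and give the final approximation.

Equation: x² - 5 = 0
Fixed-point form: x = (x² + 5)/(2x)
x₀ = 2.08

x_1 = g(2.080000) = 2.241923
x_2 = g(2.241923) = 2.236076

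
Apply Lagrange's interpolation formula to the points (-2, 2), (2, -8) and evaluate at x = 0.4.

Lagrange interpolation formula:
P(x) = Σ yᵢ × Lᵢ(x)
where Lᵢ(x) = Π_{j≠i} (x - xⱼ)/(xᵢ - xⱼ)

L_0(0.4) = (0.4 - 2)/(-2 - 2) = 0.400000
L_1(0.4) = (0.4 - (-2))/(2 - (-2)) = 0.600000

P(0.4) = 2×L_0(0.4) + (-8)×L_1(0.4)
P(0.4) = -4.000000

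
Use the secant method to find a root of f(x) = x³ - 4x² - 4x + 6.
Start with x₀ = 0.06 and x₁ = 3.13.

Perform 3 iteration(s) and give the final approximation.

f(x) = x³ - 4x² - 4x + 6
x₀ = 0.06, x₁ = 3.13

Secant formula: x_{n+1} = x_n - f(x_n)(x_n - x_{n-1})/(f(x_n) - f(x_{n-1}))

Iteration 1:
  f(0.060000) = 5.745816
  f(3.130000) = -15.043303
  x_2 = 3.130000 - (-15.043303)×(3.130000 - 0.060000)/(-15.043303 - 5.745816)
       = 0.908504
Iteration 2:
  f(3.130000) = -15.043303
  f(0.908504) = -0.185675
  x_3 = 0.908504 - (-0.185675)×(0.908504 - 3.130000)/(-0.185675 - (-15.043303))
       = 0.880742
Iteration 3:
  f(0.908504) = -0.185675
  f(0.880742) = 0.057401
  x_4 = 0.880742 - 0.057401×(0.880742 - 0.908504)/(0.057401 - (-0.185675))
       = 0.887298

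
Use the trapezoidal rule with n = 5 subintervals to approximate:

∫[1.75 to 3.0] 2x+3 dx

f(x) = 2x+3
a = 1.75, b = 3.0, n = 5
h = (b - a)/n = 0.250000

Trapezoidal rule: (h/2)[f(x₀) + 2f(x₁) + 2f(x₂) + ... + f(xₙ)]

x_0 = 1.7500, f(x_0) = 6.500000, coefficient = 1
x_1 = 2.0000, f(x_1) = 7.000000, coefficient = 2
x_2 = 2.2500, f(x_2) = 7.500000, coefficient = 2
x_3 = 2.5000, f(x_3) = 8.000000, coefficient = 2
x_4 = 2.7500, f(x_4) = 8.500000, coefficient = 2
x_5 = 3.0000, f(x_5) = 9.000000, coefficient = 1

I ≈ (0.250000/2) × 77.500000 = 9.687500
Exact value: 9.687500
Error: 0.000000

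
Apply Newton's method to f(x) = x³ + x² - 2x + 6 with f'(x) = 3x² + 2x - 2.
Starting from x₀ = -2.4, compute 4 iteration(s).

f(x) = x³ + x² - 2x + 6
f'(x) = 3x² + 2x - 2
x₀ = -2.4

Newton-Raphson formula: x_{n+1} = x_n - f(x_n)/f'(x_n)

Iteration 1:
  f(-2.400000) = 2.736000
  f'(-2.400000) = 10.480000
  x_1 = -2.400000 - 2.736000/10.480000 = -2.661069
Iteration 2:
  f(-2.661069) = -0.440366
  f'(-2.661069) = 13.921723
  x_2 = -2.661069 - (-0.440366)/13.921723 = -2.629437
Iteration 3:
  f(-2.629437) = -0.006955
  f'(-2.629437) = 13.482944
  x_3 = -2.629437 - (-0.006955)/13.482944 = -2.628921
Iteration 4:
  f(-2.628921) = -0.000002
  f'(-2.628921) = 13.475838
  x_4 = -2.628921 - (-0.000002)/13.475838 = -2.628921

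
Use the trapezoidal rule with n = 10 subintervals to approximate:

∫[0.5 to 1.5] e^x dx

f(x) = e^x
a = 0.5, b = 1.5, n = 10
h = (b - a)/n = 0.100000

Trapezoidal rule: (h/2)[f(x₀) + 2f(x₁) + 2f(x₂) + ... + f(xₙ)]

x_0 = 0.5000, f(x_0) = 1.648721, coefficient = 1
x_1 = 0.6000, f(x_1) = 1.822119, coefficient = 2
x_2 = 0.7000, f(x_2) = 2.013753, coefficient = 2
x_3 = 0.8000, f(x_3) = 2.225541, coefficient = 2
x_4 = 0.9000, f(x_4) = 2.459603, coefficient = 2
x_5 = 1.0000, f(x_5) = 2.718282, coefficient = 2
x_6 = 1.1000, f(x_6) = 3.004166, coefficient = 2
x_7 = 1.2000, f(x_7) = 3.320117, coefficient = 2
x_8 = 1.3000, f(x_8) = 3.669297, coefficient = 2
x_9 = 1.4000, f(x_9) = 4.055200, coefficient = 2
x_10 = 1.5000, f(x_10) = 4.481689, coefficient = 1

I ≈ (0.100000/2) × 56.706564 = 2.835328
Exact value: 2.832968
Error: 0.002360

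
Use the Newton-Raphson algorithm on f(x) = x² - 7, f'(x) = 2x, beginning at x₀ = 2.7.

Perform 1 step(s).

f(x) = x² - 7
f'(x) = 2x
x₀ = 2.7

Newton-Raphson formula: x_{n+1} = x_n - f(x_n)/f'(x_n)

Iteration 1:
  f(2.700000) = 0.290000
  f'(2.700000) = 5.400000
  x_1 = 2.700000 - 0.290000/5.400000 = 2.646296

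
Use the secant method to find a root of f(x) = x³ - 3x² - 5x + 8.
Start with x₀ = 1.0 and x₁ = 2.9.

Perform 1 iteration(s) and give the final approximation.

f(x) = x³ - 3x² - 5x + 8
x₀ = 1.0, x₁ = 2.9

Secant formula: x_{n+1} = x_n - f(x_n)(x_n - x_{n-1})/(f(x_n) - f(x_{n-1}))

Iteration 1:
  f(1.000000) = 1.000000
  f(2.900000) = -7.341000
  x_2 = 2.900000 - (-7.341000)×(2.900000 - 1.000000)/(-7.341000 - 1.000000)
       = 1.227790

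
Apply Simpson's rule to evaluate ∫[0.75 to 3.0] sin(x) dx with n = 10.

f(x) = sin(x)
a = 0.75, b = 3.0, n = 10
h = (b - a)/n = 0.225000

Simpson's rule: (h/3)[f(x₀) + 4f(x₁) + 2f(x₂) + ... + f(xₙ)]

x_0 = 0.7500, f(x_0) = 0.681639, coefficient = 1
x_1 = 0.9750, f(x_1) = 0.827702, coefficient = 4
x_2 = 1.2000, f(x_2) = 0.932039, coefficient = 2
x_3 = 1.4250, f(x_3) = 0.989391, coefficient = 4
x_4 = 1.6500, f(x_4) = 0.996865, coefficient = 2
x_5 = 1.8750, f(x_5) = 0.954086, coefficient = 4
x_6 = 2.1000, f(x_6) = 0.863209, coefficient = 2
x_7 = 2.3250, f(x_7) = 0.728817, coefficient = 4
x_8 = 2.5500, f(x_8) = 0.557684, coefficient = 2
x_9 = 2.7750, f(x_9) = 0.358437, coefficient = 4
x_10 = 3.0000, f(x_10) = 0.141120, coefficient = 1

I ≈ (0.225000/3) × 22.956080 = 1.721706
Exact value: 1.721681
Error: 0.000025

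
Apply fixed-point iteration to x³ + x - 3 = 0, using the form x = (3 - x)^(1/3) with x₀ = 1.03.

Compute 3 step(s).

Equation: x³ + x - 3 = 0
Fixed-point form: x = (3 - x)^(1/3)
x₀ = 1.03

x_1 = g(1.030000) = 1.253590
x_2 = g(1.253590) = 1.204247
x_3 = g(1.204247) = 1.215483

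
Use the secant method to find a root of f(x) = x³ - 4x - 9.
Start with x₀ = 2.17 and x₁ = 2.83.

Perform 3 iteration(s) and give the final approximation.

f(x) = x³ - 4x - 9
x₀ = 2.17, x₁ = 2.83

Secant formula: x_{n+1} = x_n - f(x_n)(x_n - x_{n-1})/(f(x_n) - f(x_{n-1}))

Iteration 1:
  f(2.170000) = -7.461687
  f(2.830000) = 2.345187
  x_2 = 2.830000 - 2.345187×(2.830000 - 2.170000)/(2.345187 - (-7.461687))
       = 2.672170
Iteration 2:
  f(2.830000) = 2.345187
  f(2.672170) = -0.608078
  x_3 = 2.672170 - (-0.608078)×(2.672170 - 2.830000)/(-0.608078 - 2.345187)
       = 2.704667
Iteration 3:
  f(2.672170) = -0.608078
  f(2.704667) = -0.033426
  x_4 = 2.704667 - (-0.033426)×(2.704667 - 2.672170)/(-0.033426 - (-0.608078))
       = 2.706557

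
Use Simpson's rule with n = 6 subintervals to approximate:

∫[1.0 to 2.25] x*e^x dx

f(x) = x*e^x
a = 1.0, b = 2.25, n = 6
h = (b - a)/n = 0.208333

Simpson's rule: (h/3)[f(x₀) + 4f(x₁) + 2f(x₂) + ... + f(xₙ)]

x_0 = 1.0000, f(x_0) = 2.718282, coefficient = 1
x_1 = 1.2083, f(x_1) = 4.045379, coefficient = 4
x_2 = 1.4167, f(x_2) = 5.841417, coefficient = 2
x_3 = 1.6250, f(x_3) = 8.252431, coefficient = 4
x_4 = 1.8333, f(x_4) = 11.466952, coefficient = 2
x_5 = 2.0417, f(x_5) = 15.727852, coefficient = 4
x_6 = 2.2500, f(x_6) = 21.347406, coefficient = 1

I ≈ (0.208333/3) × 170.785072 = 11.860074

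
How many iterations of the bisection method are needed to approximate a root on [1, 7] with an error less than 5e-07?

We need (b-a)/2^n ≤ 5e-07
(7 - 1)/2^n ≤ 5e-07
6/2^n ≤ 5e-07
2^n ≥ 12000000
n ≥ log₂(12000000) = 23.52
n ≥ 24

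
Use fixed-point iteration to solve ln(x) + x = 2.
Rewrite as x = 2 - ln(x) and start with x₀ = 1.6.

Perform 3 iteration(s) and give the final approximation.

Equation: ln(x) + x = 2
Fixed-point form: x = 2 - ln(x)
x₀ = 1.6

x_1 = g(1.600000) = 1.529996
x_2 = g(1.529996) = 1.574735
x_3 = g(1.574735) = 1.545913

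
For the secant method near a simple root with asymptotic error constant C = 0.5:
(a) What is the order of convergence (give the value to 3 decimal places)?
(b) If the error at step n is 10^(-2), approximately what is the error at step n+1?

(a) Secant method has superlinear convergence with order φ = (1+√5)/2 ≈ 1.618.
    This means |e_{n+1}| ≈ C|e_n|^1.618.

(b) With |e_n| = 10^(-2) and C = 0.5:
    |e_{n+1}| ≈ 0.5 × (10^(-2))^1.618 = 0.5 × 10^(-3.24)

(a) ≈ 1.618 (golden ratio); (b) |e_{n+1}| ≈ 2.903e-04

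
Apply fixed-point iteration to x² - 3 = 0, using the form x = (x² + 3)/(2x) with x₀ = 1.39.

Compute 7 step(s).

Equation: x² - 3 = 0
Fixed-point form: x = (x² + 3)/(2x)
x₀ = 1.39

x_1 = g(1.390000) = 1.774137
x_2 = g(1.774137) = 1.732550
x_3 = g(1.732550) = 1.732051
x_4 = g(1.732051) = 1.732051
x_5 = g(1.732051) = 1.732051
x_6 = g(1.732051) = 1.732051
x_7 = g(1.732051) = 1.732051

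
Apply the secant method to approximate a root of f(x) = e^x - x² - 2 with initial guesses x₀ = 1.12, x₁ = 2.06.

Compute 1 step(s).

f(x) = e^x - x² - 2
x₀ = 1.12, x₁ = 2.06

Secant formula: x_{n+1} = x_n - f(x_n)(x_n - x_{n-1})/(f(x_n) - f(x_{n-1}))

Iteration 1:
  f(1.120000) = -0.189546
  f(2.060000) = 1.602370
  x_2 = 2.060000 - 1.602370×(2.060000 - 1.120000)/(1.602370 - (-0.189546))
       = 1.219432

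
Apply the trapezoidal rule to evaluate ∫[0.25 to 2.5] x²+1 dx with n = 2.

f(x) = x²+1
a = 0.25, b = 2.5, n = 2
h = (b - a)/n = 1.125000

Trapezoidal rule: (h/2)[f(x₀) + 2f(x₁) + 2f(x₂) + ... + f(xₙ)]

x_0 = 0.2500, f(x_0) = 1.062500, coefficient = 1
x_1 = 1.3750, f(x_1) = 2.890625, coefficient = 2
x_2 = 2.5000, f(x_2) = 7.250000, coefficient = 1

I ≈ (1.125000/2) × 14.093750 = 7.927734
Exact value: 7.453125
Error: 0.474609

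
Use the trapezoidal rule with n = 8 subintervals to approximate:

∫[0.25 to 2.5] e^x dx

f(x) = e^x
a = 0.25, b = 2.5, n = 8
h = (b - a)/n = 0.281250

Trapezoidal rule: (h/2)[f(x₀) + 2f(x₁) + 2f(x₂) + ... + f(xₙ)]

x_0 = 0.2500, f(x_0) = 1.284025, coefficient = 1
x_1 = 0.5312, f(x_1) = 1.701057, coefficient = 2
x_2 = 0.8125, f(x_2) = 2.253535, coefficient = 2
x_3 = 1.0938, f(x_3) = 2.985449, coefficient = 2
x_4 = 1.3750, f(x_4) = 3.955077, coefficient = 2
x_5 = 1.6562, f(x_5) = 5.239625, coefficient = 2
x_6 = 1.9375, f(x_6) = 6.941376, coefficient = 2
x_7 = 2.2188, f(x_7) = 9.195829, coefficient = 2
x_8 = 2.5000, f(x_8) = 12.182494, coefficient = 1

I ≈ (0.281250/2) × 78.010414 = 10.970215
Exact value: 10.898469
Error: 0.071746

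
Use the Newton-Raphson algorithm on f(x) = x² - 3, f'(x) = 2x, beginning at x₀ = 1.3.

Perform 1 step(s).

f(x) = x² - 3
f'(x) = 2x
x₀ = 1.3

Newton-Raphson formula: x_{n+1} = x_n - f(x_n)/f'(x_n)

Iteration 1:
  f(1.300000) = -1.310000
  f'(1.300000) = 2.600000
  x_1 = 1.300000 - (-1.310000)/2.600000 = 1.803846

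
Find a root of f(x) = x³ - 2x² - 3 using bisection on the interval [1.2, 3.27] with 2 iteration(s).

f(x) = x³ - 2x² - 3
Initial interval: [1.2, 3.27]

Iteration 1:
  c_1 = (1.200000 + 3.270000)/2 = 2.235000
  f(c_1) = f(2.235000) = -1.826122
  f(a) × f(c) ≥ 0, new interval: [2.235000, 3.270000]
Iteration 2:
  c_2 = (2.235000 + 3.270000)/2 = 2.752500
  f(c_2) = f(2.752500) = 2.701133
  f(a) × f(c) < 0, new interval: [2.235000, 2.752500]

After 2 iteration(s), the approximation is c_2 = 2.752500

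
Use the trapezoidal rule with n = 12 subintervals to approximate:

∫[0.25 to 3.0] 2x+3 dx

f(x) = 2x+3
a = 0.25, b = 3.0, n = 12
h = (b - a)/n = 0.229167

Trapezoidal rule: (h/2)[f(x₀) + 2f(x₁) + 2f(x₂) + ... + f(xₙ)]

x_0 = 0.2500, f(x_0) = 3.500000, coefficient = 1
x_1 = 0.4792, f(x_1) = 3.958333, coefficient = 2
x_2 = 0.7083, f(x_2) = 4.416667, coefficient = 2
x_3 = 0.9375, f(x_3) = 4.875000, coefficient = 2
x_4 = 1.1667, f(x_4) = 5.333333, coefficient = 2
x_5 = 1.3958, f(x_5) = 5.791667, coefficient = 2
x_6 = 1.6250, f(x_6) = 6.250000, coefficient = 2
x_7 = 1.8542, f(x_7) = 6.708333, coefficient = 2
x_8 = 2.0833, f(x_8) = 7.166667, coefficient = 2
x_9 = 2.3125, f(x_9) = 7.625000, coefficient = 2
x_10 = 2.5417, f(x_10) = 8.083333, coefficient = 2
x_11 = 2.7708, f(x_11) = 8.541667, coefficient = 2
x_12 = 3.0000, f(x_12) = 9.000000, coefficient = 1

I ≈ (0.229167/2) × 150.000000 = 17.187500
Exact value: 17.187500
Error: 0.000000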